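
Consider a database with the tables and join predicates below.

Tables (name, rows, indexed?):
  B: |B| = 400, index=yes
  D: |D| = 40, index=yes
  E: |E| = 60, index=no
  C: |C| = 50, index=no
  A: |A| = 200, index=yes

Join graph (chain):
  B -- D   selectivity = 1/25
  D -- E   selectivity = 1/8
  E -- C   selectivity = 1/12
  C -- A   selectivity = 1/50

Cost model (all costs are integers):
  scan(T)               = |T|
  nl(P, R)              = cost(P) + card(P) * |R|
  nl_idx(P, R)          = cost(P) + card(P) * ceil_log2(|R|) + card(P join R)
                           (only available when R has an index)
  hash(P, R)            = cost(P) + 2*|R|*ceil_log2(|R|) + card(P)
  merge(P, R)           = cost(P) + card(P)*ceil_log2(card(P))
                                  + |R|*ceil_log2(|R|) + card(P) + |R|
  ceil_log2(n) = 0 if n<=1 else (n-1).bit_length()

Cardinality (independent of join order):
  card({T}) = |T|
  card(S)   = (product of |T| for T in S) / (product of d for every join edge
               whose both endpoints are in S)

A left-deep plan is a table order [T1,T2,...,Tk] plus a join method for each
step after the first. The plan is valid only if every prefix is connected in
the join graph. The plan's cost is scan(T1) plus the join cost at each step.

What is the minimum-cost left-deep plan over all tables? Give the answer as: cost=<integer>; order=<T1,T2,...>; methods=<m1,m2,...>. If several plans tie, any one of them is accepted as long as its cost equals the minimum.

Selinger DP (subsets sized 1..n):
  {B}: scan cost=400, card=400
  {D}: scan cost=40, card=40
  {E}: scan cost=60, card=60
  {C}: scan cost=50, card=50
  {A}: scan cost=200, card=200
  {BD}: card=640; try (B,nl_idx)→1040, (D,hash)→1280, (D,nl_idx)→3440, (B,merge)→4320, (D,merge)→4680, (B,hash)→7280 …(+2); best=1040 via (B,nl_idx)
  {DE}: card=300; try (D,hash)→600, (D,nl_idx)→720, (E,merge)→740, (D,merge)→760, (E,hash)→800, (E,nl)→2440 …(+1); best=600 via (D,hash)
  {CE}: card=250; try (C,hash)→720, (E,hash)→820, (E,merge)→820, (C,merge)→830, (E,nl)→3050, (C,nl)→3060; best=720 via (C,hash)
  {AC}: card=200; try (A,nl_idx)→650, (C,hash)→1000, (A,merge)→2200, (C,merge)→2350, (A,hash)→3300, (A,nl)→10050 …(+1); best=650 via (A,nl_idx)
  {BDE}: card=4800; try (E,hash)→2400, (B,merge)→7600, (B,hash)→8100, (B,nl_idx)→8100, (E,merge)→8500, (E,nl)→39440 …(+1); best=2400 via (E,hash)
  {CDE}: card=1250; try (D,hash)→1450, (C,hash)→1500, (D,merge)→3250, (D,nl_idx)→3470, (C,merge)→3950, (D,nl)→10720 …(+1); best=1450 via (D,hash)
  {ACE}: card=1000; try (E,hash)→1570, (E,merge)→2870, (A,nl_idx)→3720, (A,hash)→4170, (A,merge)→4770, (E,nl)→12650 …(+1); best=1570 via (E,hash)
  {BCDE}: card=20000; try (C,hash)→7800, (B,hash)→9900, (B,merge)→20450, (B,nl_idx)→32700, (C,merge)→69950, (C,nl)→242400 …(+1); best=7800 via (C,hash)
  {ACDE}: card=5000; try (D,hash)→3050, (A,hash)→5900, (D,nl_idx)→12570, (D,merge)→12850, (A,nl_idx)→16450, (A,merge)→18250 …(+2); best=3050 via (D,hash)
  {ABCDE}: card=80000; try (B,hash)→15250, (A,hash)→31000, (B,merge)→77050, (B,nl_idx)→128050, (A,nl_idx)→247800, (A,merge)→329600 …(+2); best=15250 via (B,hash)

cost=15250; order=C,A,E,D,B; methods=nl_idx,hash,hash,hash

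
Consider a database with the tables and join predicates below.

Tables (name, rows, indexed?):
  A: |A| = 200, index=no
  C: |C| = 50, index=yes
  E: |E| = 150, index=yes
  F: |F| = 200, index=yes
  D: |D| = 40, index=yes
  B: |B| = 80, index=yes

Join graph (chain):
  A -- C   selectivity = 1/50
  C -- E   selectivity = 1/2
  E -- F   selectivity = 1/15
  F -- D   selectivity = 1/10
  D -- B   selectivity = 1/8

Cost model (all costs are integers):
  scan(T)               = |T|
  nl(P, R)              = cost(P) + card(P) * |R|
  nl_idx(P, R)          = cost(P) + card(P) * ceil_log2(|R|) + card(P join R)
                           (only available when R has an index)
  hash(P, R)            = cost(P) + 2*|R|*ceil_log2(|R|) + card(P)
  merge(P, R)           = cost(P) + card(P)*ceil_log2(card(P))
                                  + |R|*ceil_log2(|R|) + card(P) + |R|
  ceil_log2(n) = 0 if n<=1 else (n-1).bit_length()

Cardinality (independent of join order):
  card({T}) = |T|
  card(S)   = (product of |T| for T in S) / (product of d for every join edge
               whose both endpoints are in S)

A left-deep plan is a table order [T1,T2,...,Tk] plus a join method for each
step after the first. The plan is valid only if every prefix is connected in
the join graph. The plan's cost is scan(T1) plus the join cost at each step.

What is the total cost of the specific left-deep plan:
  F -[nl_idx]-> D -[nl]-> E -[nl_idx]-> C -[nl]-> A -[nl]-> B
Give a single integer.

step 1: scan F: cost=200, card=200
step 2: join D via nl_idx
    card(P join D) = 200*40/(10) = 800
    cost = 200 + 200*6 + 800 = 2200
step 3: join E via nl
    card(P join E) = 800*150/(15) = 8000
    cost = 2200 + 800*150 = 122200
step 4: join C via nl_idx
    card(P join C) = 8000*50/(2) = 200000
    cost = 122200 + 8000*6 + 200000 = 370200
step 5: join A via nl
    card(P join A) = 200000*200/(50) = 800000
    cost = 370200 + 200000*200 = 40370200
step 6: join B via nl
    card(P join B) = 800000*80/(8) = 8000000
    cost = 40370200 + 800000*80 = 104370200

104370200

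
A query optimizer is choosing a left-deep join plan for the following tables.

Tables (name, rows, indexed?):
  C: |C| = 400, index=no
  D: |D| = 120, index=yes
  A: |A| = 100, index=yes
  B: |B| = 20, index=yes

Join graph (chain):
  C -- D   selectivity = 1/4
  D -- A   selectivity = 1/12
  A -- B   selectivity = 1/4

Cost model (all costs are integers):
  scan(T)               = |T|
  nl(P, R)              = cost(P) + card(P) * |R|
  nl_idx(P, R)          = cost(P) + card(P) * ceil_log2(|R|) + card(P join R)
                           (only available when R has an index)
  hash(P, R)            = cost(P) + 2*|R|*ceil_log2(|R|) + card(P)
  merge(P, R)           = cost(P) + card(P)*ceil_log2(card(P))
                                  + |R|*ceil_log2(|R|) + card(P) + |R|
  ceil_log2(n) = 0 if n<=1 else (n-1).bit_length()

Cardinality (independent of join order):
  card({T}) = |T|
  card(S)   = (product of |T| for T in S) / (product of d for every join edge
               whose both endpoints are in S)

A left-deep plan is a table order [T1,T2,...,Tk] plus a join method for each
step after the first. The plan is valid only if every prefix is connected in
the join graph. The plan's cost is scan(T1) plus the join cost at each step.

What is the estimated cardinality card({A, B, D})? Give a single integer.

5000

Tables in S: A(100), B(20), D(120)
Edges inside S: D-A(d=12), A-B(d=4)
numerator = 100 * 20 * 120 = 240000
denominator = 12 * 4 = 48
card(S) = 240000 / 48 = 5000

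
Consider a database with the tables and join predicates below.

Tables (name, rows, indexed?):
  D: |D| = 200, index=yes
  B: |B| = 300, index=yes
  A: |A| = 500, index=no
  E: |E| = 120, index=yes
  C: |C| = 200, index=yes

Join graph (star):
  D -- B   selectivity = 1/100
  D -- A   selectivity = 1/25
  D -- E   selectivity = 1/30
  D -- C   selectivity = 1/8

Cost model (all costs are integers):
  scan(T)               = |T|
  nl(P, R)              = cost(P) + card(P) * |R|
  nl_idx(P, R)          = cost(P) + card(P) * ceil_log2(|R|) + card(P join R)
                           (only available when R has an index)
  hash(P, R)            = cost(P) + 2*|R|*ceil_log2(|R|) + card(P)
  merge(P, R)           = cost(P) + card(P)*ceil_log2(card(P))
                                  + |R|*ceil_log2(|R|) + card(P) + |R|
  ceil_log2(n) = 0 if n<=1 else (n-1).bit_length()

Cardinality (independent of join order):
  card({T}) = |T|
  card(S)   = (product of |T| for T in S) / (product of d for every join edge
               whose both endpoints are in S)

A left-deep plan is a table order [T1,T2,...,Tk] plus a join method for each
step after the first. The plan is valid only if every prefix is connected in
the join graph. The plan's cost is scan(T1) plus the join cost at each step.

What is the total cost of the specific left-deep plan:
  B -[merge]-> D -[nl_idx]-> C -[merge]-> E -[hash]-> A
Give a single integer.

step 1: scan B: cost=300, card=300
step 2: join D via merge
    card(P join D) = 300*200/(100) = 600
    cost = 300 + 300*9 + 200*8 + 300 + 200 = 5100
step 3: join C via nl_idx
    card(P join C) = 600*200/(8) = 15000
    cost = 5100 + 600*8 + 15000 = 24900
step 4: join E via merge
    card(P join E) = 15000*120/(30) = 60000
    cost = 24900 + 15000*14 + 120*7 + 15000 + 120 = 250860
step 5: join A via hash
    card(P join A) = 60000*500/(25) = 1200000
    cost = 250860 + 2*500*9 + 60000 = 319860

319860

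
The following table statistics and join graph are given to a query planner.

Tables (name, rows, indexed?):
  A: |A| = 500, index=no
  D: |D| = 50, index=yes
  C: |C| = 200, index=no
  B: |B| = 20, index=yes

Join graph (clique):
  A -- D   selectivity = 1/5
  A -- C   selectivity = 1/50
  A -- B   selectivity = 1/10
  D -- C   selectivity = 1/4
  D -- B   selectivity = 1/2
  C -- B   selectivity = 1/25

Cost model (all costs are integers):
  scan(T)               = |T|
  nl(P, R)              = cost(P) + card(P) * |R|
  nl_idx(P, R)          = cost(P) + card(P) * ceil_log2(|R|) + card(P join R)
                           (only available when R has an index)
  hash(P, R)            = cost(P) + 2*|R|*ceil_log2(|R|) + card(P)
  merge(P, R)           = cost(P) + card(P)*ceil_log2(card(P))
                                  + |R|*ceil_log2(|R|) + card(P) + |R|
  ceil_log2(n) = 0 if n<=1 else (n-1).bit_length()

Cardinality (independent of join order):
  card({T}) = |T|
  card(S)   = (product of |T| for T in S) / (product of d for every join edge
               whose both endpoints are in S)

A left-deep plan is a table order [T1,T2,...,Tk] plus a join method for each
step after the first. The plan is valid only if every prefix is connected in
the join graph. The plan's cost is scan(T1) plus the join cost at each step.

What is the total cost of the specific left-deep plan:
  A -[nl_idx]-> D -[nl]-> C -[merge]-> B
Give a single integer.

1078620

step 1: scan A: cost=500, card=500
step 2: join D via nl_idx
    card(P join D) = 500*50/(5) = 5000
    cost = 500 + 500*6 + 5000 = 8500
step 3: join C via nl
    card(P join C) = 5000*200/(50*4) = 5000
    cost = 8500 + 5000*200 = 1008500
step 4: join B via merge
    card(P join B) = 5000*20/(10*2*25) = 200
    cost = 1008500 + 5000*13 + 20*5 + 5000 + 20 = 1078620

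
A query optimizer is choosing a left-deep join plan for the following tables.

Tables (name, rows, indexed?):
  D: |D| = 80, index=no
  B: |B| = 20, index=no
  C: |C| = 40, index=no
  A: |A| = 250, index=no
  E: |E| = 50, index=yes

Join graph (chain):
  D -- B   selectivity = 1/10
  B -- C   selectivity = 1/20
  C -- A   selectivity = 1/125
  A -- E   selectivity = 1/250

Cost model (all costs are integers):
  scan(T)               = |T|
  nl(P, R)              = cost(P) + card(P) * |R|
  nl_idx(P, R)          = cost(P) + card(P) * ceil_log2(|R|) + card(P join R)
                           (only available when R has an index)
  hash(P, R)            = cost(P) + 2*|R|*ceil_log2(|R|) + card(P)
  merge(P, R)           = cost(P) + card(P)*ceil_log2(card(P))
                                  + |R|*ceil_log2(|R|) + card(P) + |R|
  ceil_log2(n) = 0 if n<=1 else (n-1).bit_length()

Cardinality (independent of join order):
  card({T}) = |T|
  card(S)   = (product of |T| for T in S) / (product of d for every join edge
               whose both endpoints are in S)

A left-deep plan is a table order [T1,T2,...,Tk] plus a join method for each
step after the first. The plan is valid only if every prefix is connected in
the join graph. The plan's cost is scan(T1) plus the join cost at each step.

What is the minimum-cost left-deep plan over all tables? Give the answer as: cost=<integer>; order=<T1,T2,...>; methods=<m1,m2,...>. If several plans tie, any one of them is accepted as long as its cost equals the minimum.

Selinger DP (subsets sized 1..n):
  {D}: scan cost=80, card=80
  {B}: scan cost=20, card=20
  {C}: scan cost=40, card=40
  {A}: scan cost=250, card=250
  {E}: scan cost=50, card=50
  {BD}: card=160; try (B,hash)→360, (D,merge)→780, (B,merge)→840, (D,hash)→1160, (D,nl)→1620, (B,nl)→1680; best=360 via (B,hash)
  {BC}: card=40; try (B,hash)→280, (C,merge)→420, (B,merge)→440, (C,hash)→520, (C,nl)→820, (B,nl)→840; best=280 via (B,hash)
  {AC}: card=80; try (C,hash)→980, (A,merge)→2570, (C,merge)→2780, (A,hash)→4080, (A,nl)→10040, (C,nl)→10250; best=980 via (C,hash)
  {AE}: card=50; try (E,hash)→1100, (E,nl_idx)→1800, (A,merge)→2650, (E,merge)→2850, (A,hash)→4100, (A,nl)→12550 …(+1); best=1100 via (E,hash)
  {BCD}: card=320; try (C,hash)→1000, (D,merge)→1200, (D,hash)→1440, (C,merge)→2080, (D,nl)→3480, (C,nl)→6760; best=1000 via (C,hash)
  {ABC}: card=80; try (B,hash)→1260, (B,merge)→1740, (B,nl)→2580, (A,merge)→2810, (A,hash)→4320, (A,nl)→10280; best=1260 via (B,hash)
  {ACE}: card=16; try (E,nl_idx)→1476, (C,hash)→1630, (E,hash)→1660, (C,merge)→1730, (E,merge)→1970, (C,nl)→3100 …(+1); best=1476 via (E,nl_idx)
  {ABCD}: card=640; try (D,hash)→2460, (D,merge)→2540, (A,hash)→5320, (A,merge)→6450, (D,nl)→7660, (A,nl)→81000; best=2460 via (D,hash)
  {ABCE}: card=16; try (B,merge)→1676, (B,hash)→1692, (E,nl_idx)→1756, (B,nl)→1796, (E,hash)→1940, (E,merge)→2250 …(+1); best=1676 via (B,merge)
  {ABCDE}: card=128; try (D,merge)→2396, (D,hash)→2812, (D,nl)→2956, (E,hash)→3700, (E,nl_idx)→6428, (E,merge)→9850 …(+1); best=2396 via (D,merge)

cost=2396; order=A,C,E,B,D; methods=hash,nl_idx,merge,merge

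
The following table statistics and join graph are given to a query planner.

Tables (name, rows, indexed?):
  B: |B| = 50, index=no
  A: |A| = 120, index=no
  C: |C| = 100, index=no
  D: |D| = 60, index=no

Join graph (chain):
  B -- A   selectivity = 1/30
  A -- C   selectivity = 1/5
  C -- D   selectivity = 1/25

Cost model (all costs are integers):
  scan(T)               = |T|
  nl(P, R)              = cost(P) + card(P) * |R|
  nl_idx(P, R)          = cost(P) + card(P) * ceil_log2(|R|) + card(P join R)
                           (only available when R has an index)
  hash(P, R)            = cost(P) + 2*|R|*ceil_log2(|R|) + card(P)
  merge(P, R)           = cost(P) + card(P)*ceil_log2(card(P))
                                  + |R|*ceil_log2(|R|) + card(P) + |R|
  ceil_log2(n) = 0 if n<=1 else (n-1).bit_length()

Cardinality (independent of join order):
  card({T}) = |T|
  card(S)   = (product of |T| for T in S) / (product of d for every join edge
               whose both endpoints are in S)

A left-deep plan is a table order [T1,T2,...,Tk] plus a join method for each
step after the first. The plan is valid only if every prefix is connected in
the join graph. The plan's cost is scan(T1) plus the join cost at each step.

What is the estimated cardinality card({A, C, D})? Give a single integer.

5760

Tables in S: A(120), C(100), D(60)
Edges inside S: A-C(d=5), C-D(d=25)
numerator = 120 * 100 * 60 = 720000
denominator = 5 * 25 = 125
card(S) = 720000 / 125 = 5760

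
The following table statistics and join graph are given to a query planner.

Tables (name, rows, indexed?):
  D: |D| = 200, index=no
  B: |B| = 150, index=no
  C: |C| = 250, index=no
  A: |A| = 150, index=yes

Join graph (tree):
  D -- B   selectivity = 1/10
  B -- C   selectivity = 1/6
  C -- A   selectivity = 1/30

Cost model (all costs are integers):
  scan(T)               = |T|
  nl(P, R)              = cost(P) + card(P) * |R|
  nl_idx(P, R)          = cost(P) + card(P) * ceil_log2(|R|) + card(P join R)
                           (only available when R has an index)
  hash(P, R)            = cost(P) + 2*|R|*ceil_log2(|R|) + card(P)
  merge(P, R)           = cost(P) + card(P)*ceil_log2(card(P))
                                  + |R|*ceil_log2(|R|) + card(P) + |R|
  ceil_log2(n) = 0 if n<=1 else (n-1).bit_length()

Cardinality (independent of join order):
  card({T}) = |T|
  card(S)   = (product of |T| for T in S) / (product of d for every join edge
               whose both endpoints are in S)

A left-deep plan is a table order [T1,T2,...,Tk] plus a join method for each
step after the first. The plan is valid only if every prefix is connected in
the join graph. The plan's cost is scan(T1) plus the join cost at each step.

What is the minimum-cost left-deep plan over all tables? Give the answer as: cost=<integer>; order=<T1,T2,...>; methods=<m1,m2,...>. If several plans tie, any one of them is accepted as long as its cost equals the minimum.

Selinger DP (subsets sized 1..n):
  {D}: scan cost=200, card=200
  {B}: scan cost=150, card=150
  {C}: scan cost=250, card=250
  {A}: scan cost=150, card=150
  {BD}: card=3000; try (B,hash)→2800, (D,merge)→3300, (B,merge)→3350, (D,hash)→3500, (D,nl)→30150, (B,nl)→30200; best=2800 via (B,hash)
  {BC}: card=6250; try (B,hash)→2900, (C,merge)→3750, (B,merge)→3850, (C,hash)→4300, (C,nl)→37650, (B,nl)→37750; best=2900 via (B,hash)
  {AC}: card=1250; try (A,hash)→2900, (A,nl_idx)→3500, (C,merge)→3750, (A,merge)→3850, (C,hash)→4300, (C,nl)→37650 …(+1); best=2900 via (A,hash)
  {BCD}: card=125000; try (C,hash)→9800, (D,hash)→12350, (C,merge)→44050, (D,merge)→92200, (C,nl)→752800, (D,nl)→1252900; best=9800 via (C,hash)
  {ABC}: card=31250; try (B,hash)→6550, (A,hash)→11550, (B,merge)→19250, (A,nl_idx)→84150, (A,merge)→91750, (B,nl)→190400 …(+1); best=6550 via (B,hash)
  {ABCD}: card=625000; try (D,hash)→41000, (A,hash)→137200, (D,merge)→508350, (A,nl_idx)→1634800, (A,merge)→2261150, (D,nl)→6256550 …(+1); best=41000 via (D,hash)

cost=41000; order=C,A,B,D; methods=hash,hash,hash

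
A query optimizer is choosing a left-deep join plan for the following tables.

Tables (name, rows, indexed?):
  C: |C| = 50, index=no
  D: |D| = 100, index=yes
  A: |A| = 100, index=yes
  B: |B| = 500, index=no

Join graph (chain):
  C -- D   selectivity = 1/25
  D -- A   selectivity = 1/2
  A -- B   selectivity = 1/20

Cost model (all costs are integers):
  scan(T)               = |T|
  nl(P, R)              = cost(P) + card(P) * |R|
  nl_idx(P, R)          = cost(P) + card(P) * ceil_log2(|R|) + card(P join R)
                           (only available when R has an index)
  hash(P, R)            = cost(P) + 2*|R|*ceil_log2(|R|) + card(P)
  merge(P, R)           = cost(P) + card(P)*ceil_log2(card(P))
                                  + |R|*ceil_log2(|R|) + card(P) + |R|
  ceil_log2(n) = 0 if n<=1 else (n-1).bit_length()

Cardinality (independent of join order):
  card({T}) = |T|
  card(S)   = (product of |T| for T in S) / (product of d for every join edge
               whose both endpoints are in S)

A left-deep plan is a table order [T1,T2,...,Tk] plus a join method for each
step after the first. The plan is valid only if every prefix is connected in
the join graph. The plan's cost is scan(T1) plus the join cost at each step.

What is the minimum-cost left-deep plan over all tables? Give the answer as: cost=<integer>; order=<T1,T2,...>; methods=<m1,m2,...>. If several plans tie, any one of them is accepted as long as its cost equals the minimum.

Selinger DP (subsets sized 1..n):
  {C}: scan cost=50, card=50
  {D}: scan cost=100, card=100
  {A}: scan cost=100, card=100
  {B}: scan cost=500, card=500
  {CD}: card=200; try (D,nl_idx)→600, (C,hash)→800, (D,merge)→1200, (C,merge)→1250, (D,hash)→1500, (D,nl)→5050 …(+1); best=600 via (D,nl_idx)
  {AD}: card=5000; try (D,hash)→1600, (A,hash)→1600, (D,merge)→1700, (A,merge)→1700, (D,nl_idx)→5800, (A,nl_idx)→5800 …(+2); best=1600 via (D,hash)
  {AB}: card=2500; try (A,hash)→2400, (B,merge)→5900, (A,merge)→6300, (A,nl_idx)→6500, (B,hash)→9200, (B,nl)→50100 …(+1); best=2400 via (A,hash)
  {ACD}: card=10000; try (A,hash)→2200, (A,merge)→3200, (C,hash)→7200, (A,nl_idx)→12000, (A,nl)→20600, (C,merge)→71950 …(+1); best=2200 via (A,hash)
  {ABD}: card=125000; try (D,hash)→6300, (B,hash)→15600, (D,merge)→35700, (B,merge)→76600, (D,nl_idx)→144900, (D,nl)→252400 …(+1); best=6300 via (D,hash)
  {ABCD}: card=250000; try (B,hash)→21200, (C,hash)→131900, (B,merge)→157200, (C,merge)→2256650, (B,nl)→5002200, (C,nl)→6256300; best=21200 via (B,hash)

cost=21200; order=C,D,A,B; methods=nl_idx,hash,hash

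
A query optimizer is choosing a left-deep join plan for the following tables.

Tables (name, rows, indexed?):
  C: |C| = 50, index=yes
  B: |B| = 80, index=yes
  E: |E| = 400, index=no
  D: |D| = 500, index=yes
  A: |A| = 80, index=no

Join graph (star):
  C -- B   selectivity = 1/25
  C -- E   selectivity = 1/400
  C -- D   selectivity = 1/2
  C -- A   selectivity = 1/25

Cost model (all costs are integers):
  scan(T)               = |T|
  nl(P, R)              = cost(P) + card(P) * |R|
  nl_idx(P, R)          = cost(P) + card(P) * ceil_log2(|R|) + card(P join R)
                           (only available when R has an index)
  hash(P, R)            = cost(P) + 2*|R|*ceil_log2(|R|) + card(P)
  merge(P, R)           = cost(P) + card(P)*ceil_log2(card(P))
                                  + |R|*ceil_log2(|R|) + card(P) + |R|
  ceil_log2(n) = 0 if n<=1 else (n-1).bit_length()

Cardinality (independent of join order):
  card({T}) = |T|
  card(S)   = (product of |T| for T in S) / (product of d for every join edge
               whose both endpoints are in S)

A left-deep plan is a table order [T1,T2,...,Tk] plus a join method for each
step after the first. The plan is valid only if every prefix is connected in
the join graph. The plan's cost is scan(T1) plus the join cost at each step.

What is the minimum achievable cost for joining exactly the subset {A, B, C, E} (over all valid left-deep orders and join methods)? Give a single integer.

Selinger DP over subsets of {A,B,C,E}:
  {C}: scan cost=50, card=50
  {B}: scan cost=80, card=80
  {E}: scan cost=400, card=400
  {A}: scan cost=80, card=80
  {BC}: card=160; try (B,nl_idx)→560, (C,nl_idx)→720, (C,hash)→760, (B,merge)→1040, (C,merge)→1070, (B,hash)→1220 …(+2); best=560 via (B,nl_idx)
  {CE}: card=50; try (C,hash)→1400, (C,nl_idx)→2850, (E,merge)→4400, (C,merge)→4750, (E,hash)→7300, (E,nl)→20050 …(+1); best=1400 via (C,hash)
  {AC}: card=160; try (C,nl_idx)→720, (C,hash)→760, (A,merge)→1040, (C,merge)→1070, (A,hash)→1220, (A,nl)→4050 …(+1); best=720 via (C,nl_idx)
  {BCE}: card=160; try (B,nl_idx)→1910, (B,merge)→2390, (B,hash)→2570, (B,nl)→5400, (E,merge)→6000, (E,hash)→7920 …(+1); best=1910 via (B,nl_idx)
  {ABC}: card=512; try (A,hash)→1840, (B,hash)→2000, (B,nl_idx)→2352, (A,merge)→2640, (B,merge)→2800, (A,nl)→13360 …(+1); best=1840 via (A,hash)
  {ACE}: card=160; try (A,merge)→2390, (A,hash)→2570, (A,nl)→5400, (E,merge)→6160, (E,hash)→8080, (E,nl)→64720; best=2390 via (A,merge)
  {ABCE}: card=512; try (A,hash)→3190, (B,hash)→3670, (A,merge)→3990, (B,nl_idx)→4022, (B,merge)→4470, (E,hash)→9552 …(+4); best=3190 via (A,hash)

3190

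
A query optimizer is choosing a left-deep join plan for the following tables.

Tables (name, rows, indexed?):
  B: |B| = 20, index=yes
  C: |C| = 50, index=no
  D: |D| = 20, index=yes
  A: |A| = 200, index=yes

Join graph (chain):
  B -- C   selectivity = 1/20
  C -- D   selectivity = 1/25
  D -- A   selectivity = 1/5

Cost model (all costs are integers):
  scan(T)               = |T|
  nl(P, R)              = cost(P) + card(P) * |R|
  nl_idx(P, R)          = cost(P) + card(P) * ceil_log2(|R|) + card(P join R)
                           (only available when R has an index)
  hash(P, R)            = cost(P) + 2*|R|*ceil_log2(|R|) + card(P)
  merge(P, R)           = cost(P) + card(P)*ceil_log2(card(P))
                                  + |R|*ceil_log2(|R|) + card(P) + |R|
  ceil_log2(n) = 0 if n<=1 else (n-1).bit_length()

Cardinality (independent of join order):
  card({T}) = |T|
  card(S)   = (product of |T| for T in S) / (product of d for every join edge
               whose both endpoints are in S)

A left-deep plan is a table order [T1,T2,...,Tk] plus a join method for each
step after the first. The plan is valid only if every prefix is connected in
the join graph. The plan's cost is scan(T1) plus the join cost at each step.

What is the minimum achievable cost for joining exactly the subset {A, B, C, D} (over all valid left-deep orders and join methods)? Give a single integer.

Selinger DP over subsets of {A,B,C,D}:
  {B}: scan cost=20, card=20
  {C}: scan cost=50, card=50
  {D}: scan cost=20, card=20
  {A}: scan cost=200, card=200
  {BC}: card=50; try (B,hash)→300, (B,nl_idx)→350, (C,merge)→490, (B,merge)→520, (C,hash)→640, (C,nl)→1020 …(+1); best=300 via (B,hash)
  {CD}: card=40; try (D,hash)→300, (D,nl_idx)→340, (C,merge)→490, (D,merge)→520, (C,hash)→640, (C,nl)→1020 …(+1); best=300 via (D,hash)
  {AD}: card=800; try (D,hash)→600, (A,nl_idx)→980, (A,merge)→1940, (D,nl_idx)→2000, (D,merge)→2120, (A,hash)→3240 …(+2); best=600 via (D,hash)
  {BCD}: card=40; try (B,hash)→540, (B,nl_idx)→540, (D,hash)→550, (D,nl_idx)→590, (B,merge)→700, (D,merge)→770 …(+2); best=540 via (B,hash)
  {ACD}: card=1600; try (C,hash)→2000, (A,nl_idx)→2220, (A,merge)→2380, (A,hash)→3540, (A,nl)→8300, (C,merge)→9750 …(+1); best=2000 via (C,hash)
  {ABCD}: card=1600; try (A,nl_idx)→2460, (A,merge)→2620, (A,hash)→3780, (B,hash)→3800, (A,nl)→8540, (B,nl_idx)→11600 …(+2); best=2460 via (A,nl_idx)

2460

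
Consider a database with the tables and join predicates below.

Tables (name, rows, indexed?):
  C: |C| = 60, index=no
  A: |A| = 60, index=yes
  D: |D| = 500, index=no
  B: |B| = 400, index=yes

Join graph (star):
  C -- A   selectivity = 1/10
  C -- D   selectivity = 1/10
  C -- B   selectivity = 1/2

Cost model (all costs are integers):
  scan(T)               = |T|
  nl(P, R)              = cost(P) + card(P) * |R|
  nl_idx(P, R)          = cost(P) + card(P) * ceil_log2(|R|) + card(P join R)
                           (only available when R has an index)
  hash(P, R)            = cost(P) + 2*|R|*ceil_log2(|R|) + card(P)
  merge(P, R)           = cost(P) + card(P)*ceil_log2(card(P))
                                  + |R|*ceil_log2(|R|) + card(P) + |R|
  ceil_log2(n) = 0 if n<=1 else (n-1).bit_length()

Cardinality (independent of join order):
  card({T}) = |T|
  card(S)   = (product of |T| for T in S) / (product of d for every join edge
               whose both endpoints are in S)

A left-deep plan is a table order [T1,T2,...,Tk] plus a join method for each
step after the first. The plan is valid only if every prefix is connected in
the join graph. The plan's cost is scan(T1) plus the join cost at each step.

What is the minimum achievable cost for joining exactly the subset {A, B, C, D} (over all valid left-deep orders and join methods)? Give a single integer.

Selinger DP over subsets of {A,B,C,D}:
  {C}: scan cost=60, card=60
  {A}: scan cost=60, card=60
  {D}: scan cost=500, card=500
  {B}: scan cost=400, card=400
  {AC}: card=360; try (A,nl_idx)→780, (C,hash)→840, (A,hash)→840, (C,merge)→900, (A,merge)→900, (C,nl)→3660 …(+1); best=780 via (A,nl_idx)
  {CD}: card=3000; try (C,hash)→1720, (D,merge)→5480, (C,merge)→5920, (D,hash)→9120, (D,nl)→30060, (C,nl)→30500; best=1720 via (C,hash)
  {BC}: card=12000; try (C,hash)→1520, (B,merge)→4480, (C,merge)→4820, (B,hash)→7320, (B,nl_idx)→12600, (B,nl)→24060 …(+1); best=1520 via (C,hash)
  {ACD}: card=18000; try (A,hash)→5440, (D,merge)→9380, (D,hash)→10140, (A,nl_idx)→37720, (A,merge)→41140, (D,nl)→180780 …(+1); best=5440 via (A,hash)
  {ABC}: card=72000; try (B,hash)→8340, (B,merge)→8380, (A,hash)→14240, (B,nl_idx)→76020, (B,nl)→144780, (A,nl_idx)→145520 …(+2); best=8340 via (B,hash)
  {BCD}: card=600000; try (B,hash)→11920, (D,hash)→22520, (B,merge)→44720, (D,merge)→186520, (B,nl_idx)→628720, (B,nl)→1201720 …(+1); best=11920 via (B,hash)
  {ABCD}: card=3600000; try (B,hash)→30640, (D,hash)→89340, (B,merge)→297440, (A,hash)→612640, (D,merge)→1309340, (B,nl_idx)→3767440 …(+5); best=30640 via (B,hash)

30640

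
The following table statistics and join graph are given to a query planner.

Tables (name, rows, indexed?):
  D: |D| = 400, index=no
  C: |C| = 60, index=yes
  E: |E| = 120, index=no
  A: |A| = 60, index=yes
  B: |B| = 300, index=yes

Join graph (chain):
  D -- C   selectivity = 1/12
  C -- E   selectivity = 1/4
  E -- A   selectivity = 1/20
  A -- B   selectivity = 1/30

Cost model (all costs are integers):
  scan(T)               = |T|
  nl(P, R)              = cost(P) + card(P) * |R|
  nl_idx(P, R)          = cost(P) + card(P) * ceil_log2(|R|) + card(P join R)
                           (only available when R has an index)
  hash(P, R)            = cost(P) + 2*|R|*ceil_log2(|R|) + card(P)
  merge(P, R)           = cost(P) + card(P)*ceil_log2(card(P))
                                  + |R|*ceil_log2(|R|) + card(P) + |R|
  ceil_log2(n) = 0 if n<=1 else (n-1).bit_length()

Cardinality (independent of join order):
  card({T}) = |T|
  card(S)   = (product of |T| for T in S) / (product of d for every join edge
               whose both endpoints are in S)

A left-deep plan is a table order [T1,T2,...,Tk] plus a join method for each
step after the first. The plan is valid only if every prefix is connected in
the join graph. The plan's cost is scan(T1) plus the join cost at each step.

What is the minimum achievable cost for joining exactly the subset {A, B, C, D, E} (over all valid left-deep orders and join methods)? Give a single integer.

Selinger DP over subsets of {A,B,C,D,E}:
  {D}: scan cost=400, card=400
  {C}: scan cost=60, card=60
  {E}: scan cost=120, card=120
  {A}: scan cost=60, card=60
  {B}: scan cost=300, card=300
  {CD}: card=2000; try (C,hash)→1520, (D,merge)→4480, (C,nl_idx)→4800, (C,merge)→4820, (D,hash)→7320, (D,nl)→24060 …(+1); best=1520 via (C,hash)
  {CE}: card=1800; try (C,hash)→960, (E,merge)→1440, (C,merge)→1500, (E,hash)→1800, (C,nl_idx)→2640, (E,nl)→7260 …(+1); best=960 via (C,hash)
  {AE}: card=360; try (A,hash)→960, (A,nl_idx)→1200, (E,merge)→1440, (A,merge)→1500, (E,hash)→1800, (E,nl)→7260 …(+1); best=960 via (A,hash)
  {AB}: card=600; try (B,nl_idx)→1200, (A,hash)→1320, (A,nl_idx)→2700, (B,merge)→3480, (A,merge)→3720, (B,hash)→5520 …(+2); best=1200 via (B,nl_idx)
  {CDE}: card=60000; try (E,hash)→5200, (D,hash)→9960, (E,merge)→26480, (D,merge)→26560, (E,nl)→241520, (D,nl)→720960; best=5200 via (E,hash)
  {ACE}: card=5400; try (C,hash)→2040, (A,hash)→3480, (C,merge)→4980, (C,nl_idx)→8520, (A,nl_idx)→17160, (C,nl)→22560 …(+2); best=2040 via (C,hash)
  {ABE}: card=3600; try (E,hash)→3480, (B,hash)→6720, (B,merge)→7560, (B,nl_idx)→7800, (E,merge)→8760, (E,nl)→73200 …(+1); best=3480 via (E,hash)
  {ACDE}: card=180000; try (D,hash)→14640, (A,hash)→65920, (D,merge)→81640, (A,nl_idx)→545200, (A,merge)→1025620, (D,nl)→2162040 …(+1); best=14640 via (D,hash)
  {ABCE}: card=54000; try (C,hash)→7800, (B,hash)→12840, (C,merge)→50700, (C,nl_idx)→79080, (B,merge)→80640, (B,nl_idx)→104640 …(+2); best=7800 via (C,hash)
  {ABCDE}: card=1800000; try (D,hash)→69000, (B,hash)→200040, (D,merge)→929800, (B,nl_idx)→3434640, (B,merge)→3437640, (D,nl)→21607800 …(+1); best=69000 via (D,hash)

69000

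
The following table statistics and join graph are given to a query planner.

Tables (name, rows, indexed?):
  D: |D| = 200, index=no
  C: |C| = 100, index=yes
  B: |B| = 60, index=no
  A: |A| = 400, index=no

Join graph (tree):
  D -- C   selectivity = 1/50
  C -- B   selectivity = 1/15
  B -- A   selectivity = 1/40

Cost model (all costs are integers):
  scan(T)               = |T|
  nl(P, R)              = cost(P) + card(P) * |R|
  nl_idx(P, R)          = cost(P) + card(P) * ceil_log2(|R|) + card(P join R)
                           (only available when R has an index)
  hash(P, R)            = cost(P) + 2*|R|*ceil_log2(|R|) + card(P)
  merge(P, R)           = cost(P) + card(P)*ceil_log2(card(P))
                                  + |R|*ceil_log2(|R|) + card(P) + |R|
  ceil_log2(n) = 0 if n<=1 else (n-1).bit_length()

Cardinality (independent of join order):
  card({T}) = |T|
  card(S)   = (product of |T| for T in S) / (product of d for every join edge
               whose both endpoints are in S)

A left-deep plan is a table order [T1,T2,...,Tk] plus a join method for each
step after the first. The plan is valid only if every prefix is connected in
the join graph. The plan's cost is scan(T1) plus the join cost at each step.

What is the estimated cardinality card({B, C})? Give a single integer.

400

Tables in S: B(60), C(100)
Edges inside S: C-B(d=15)
numerator = 60 * 100 = 6000
denominator = 15 = 15
card(S) = 6000 / 15 = 400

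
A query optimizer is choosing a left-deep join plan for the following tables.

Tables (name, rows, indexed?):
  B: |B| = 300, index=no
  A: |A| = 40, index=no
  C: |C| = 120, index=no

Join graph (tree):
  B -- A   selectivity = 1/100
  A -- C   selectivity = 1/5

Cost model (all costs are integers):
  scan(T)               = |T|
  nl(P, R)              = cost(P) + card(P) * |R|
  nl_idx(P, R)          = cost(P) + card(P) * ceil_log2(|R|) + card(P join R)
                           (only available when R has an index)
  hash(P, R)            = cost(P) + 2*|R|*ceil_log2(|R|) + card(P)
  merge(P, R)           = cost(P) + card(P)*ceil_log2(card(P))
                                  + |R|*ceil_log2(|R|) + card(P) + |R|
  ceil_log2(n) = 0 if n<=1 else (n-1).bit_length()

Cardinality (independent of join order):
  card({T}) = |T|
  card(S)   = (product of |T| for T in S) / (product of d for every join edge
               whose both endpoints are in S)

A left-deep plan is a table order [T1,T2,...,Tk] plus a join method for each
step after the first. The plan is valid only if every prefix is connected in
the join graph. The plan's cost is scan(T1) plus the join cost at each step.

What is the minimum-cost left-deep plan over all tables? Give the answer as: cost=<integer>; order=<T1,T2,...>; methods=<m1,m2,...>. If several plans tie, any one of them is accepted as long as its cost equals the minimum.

Selinger DP (subsets sized 1..n):
  {B}: scan cost=300, card=300
  {A}: scan cost=40, card=40
  {C}: scan cost=120, card=120
  {AB}: card=120; try (A,hash)→1080, (B,merge)→3320, (A,merge)→3580, (B,hash)→5480, (B,nl)→12040, (A,nl)→12300; best=1080 via (A,hash)
  {AC}: card=960; try (A,hash)→720, (C,merge)→1280, (A,merge)→1360, (C,hash)→1760, (C,nl)→4840, (A,nl)→4920; best=720 via (A,hash)
  {ABC}: card=2880; try (C,hash)→2880, (C,merge)→3000, (B,hash)→7080, (B,merge)→14280, (C,nl)→15480, (B,nl)→288720; best=2880 via (C,hash)

cost=2880; order=B,A,C; methods=hash,hash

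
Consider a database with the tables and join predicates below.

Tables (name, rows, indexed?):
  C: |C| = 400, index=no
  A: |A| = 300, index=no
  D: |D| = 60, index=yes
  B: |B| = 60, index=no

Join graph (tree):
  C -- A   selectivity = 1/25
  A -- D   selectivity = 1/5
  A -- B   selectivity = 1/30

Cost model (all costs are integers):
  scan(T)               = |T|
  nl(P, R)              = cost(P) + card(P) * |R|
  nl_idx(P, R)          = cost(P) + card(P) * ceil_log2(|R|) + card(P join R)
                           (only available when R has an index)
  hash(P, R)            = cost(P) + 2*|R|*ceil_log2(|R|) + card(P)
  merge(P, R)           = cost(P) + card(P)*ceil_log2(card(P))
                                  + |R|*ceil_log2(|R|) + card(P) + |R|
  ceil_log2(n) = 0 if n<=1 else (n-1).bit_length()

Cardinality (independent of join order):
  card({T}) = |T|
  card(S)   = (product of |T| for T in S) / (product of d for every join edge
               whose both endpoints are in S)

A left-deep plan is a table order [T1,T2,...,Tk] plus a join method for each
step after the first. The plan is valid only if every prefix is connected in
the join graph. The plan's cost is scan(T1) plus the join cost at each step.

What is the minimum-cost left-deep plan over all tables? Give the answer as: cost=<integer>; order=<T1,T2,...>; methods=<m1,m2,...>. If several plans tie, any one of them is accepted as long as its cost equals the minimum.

cost=17040; order=A,B,D,C; methods=hash,hash,hash

Selinger DP (subsets sized 1..n):
  {C}: scan cost=400, card=400
  {A}: scan cost=300, card=300
  {D}: scan cost=60, card=60
  {B}: scan cost=60, card=60
  {AC}: card=4800; try (A,hash)→6200, (C,merge)→7300, (A,merge)→7400, (C,hash)→7800, (C,nl)→120300, (A,nl)→120400; best=6200 via (A,hash)
  {AD}: card=3600; try (D,hash)→1320, (A,merge)→3480, (D,merge)→3720, (A,hash)→5520, (D,nl_idx)→5700, (A,nl)→18060 …(+1); best=1320 via (D,hash)
  {AB}: card=600; try (B,hash)→1320, (A,merge)→3480, (B,merge)→3720, (A,hash)→5520, (A,nl)→18060, (B,nl)→18300; best=1320 via (B,hash)
  {ACD}: card=57600; try (D,hash)→11720, (C,hash)→12120, (C,merge)→52120, (D,merge)→73820, (D,nl_idx)→92600, (D,nl)→294200 …(+1); best=11720 via (D,hash)
  {ABC}: card=9600; try (C,hash)→9120, (B,hash)→11720, (C,merge)→11920, (B,merge)→73820, (C,nl)→241320, (B,nl)→294200; best=9120 via (C,hash)
  {ABD}: card=7200; try (D,hash)→2640, (B,hash)→5640, (D,merge)→8340, (D,nl_idx)→12120, (D,nl)→37320, (B,merge)→48540 …(+1); best=2640 via (D,hash)
  {ABCD}: card=115200; try (C,hash)→17040, (D,hash)→19440, (B,hash)→70040, (C,merge)→107440, (D,merge)→153540, (D,nl_idx)→181920 …(+4); best=17040 via (C,hash)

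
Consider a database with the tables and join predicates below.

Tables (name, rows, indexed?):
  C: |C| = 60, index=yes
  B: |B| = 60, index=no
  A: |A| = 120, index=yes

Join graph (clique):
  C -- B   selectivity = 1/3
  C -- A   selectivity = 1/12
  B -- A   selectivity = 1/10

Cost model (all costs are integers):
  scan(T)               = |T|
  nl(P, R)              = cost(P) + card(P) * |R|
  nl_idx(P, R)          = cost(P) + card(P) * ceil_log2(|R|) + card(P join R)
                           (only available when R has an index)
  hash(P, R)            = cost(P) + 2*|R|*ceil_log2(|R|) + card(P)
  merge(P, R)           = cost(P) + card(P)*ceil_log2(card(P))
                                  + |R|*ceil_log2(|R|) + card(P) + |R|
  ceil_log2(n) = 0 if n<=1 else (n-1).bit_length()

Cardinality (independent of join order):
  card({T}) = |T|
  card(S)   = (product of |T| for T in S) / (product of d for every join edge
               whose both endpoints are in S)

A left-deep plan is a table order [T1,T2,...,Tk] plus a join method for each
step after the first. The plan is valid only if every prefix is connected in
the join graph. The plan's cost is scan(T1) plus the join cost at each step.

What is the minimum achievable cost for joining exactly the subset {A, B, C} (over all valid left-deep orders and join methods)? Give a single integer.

Selinger DP over subsets of {A,B,C}:
  {C}: scan cost=60, card=60
  {B}: scan cost=60, card=60
  {A}: scan cost=120, card=120
  {BC}: card=1200; try (C,hash)→840, (B,hash)→840, (C,merge)→900, (B,merge)→900, (C,nl_idx)→1620, (C,nl)→3660 …(+1); best=840 via (C,hash)
  {AC}: card=600; try (C,hash)→960, (A,nl_idx)→1080, (C,nl_idx)→1440, (A,merge)→1440, (C,merge)→1500, (A,hash)→1800 …(+2); best=960 via (C,hash)
  {AB}: card=720; try (B,hash)→960, (A,nl_idx)→1200, (A,merge)→1440, (B,merge)→1500, (A,hash)→1800, (A,nl)→7260 …(+1); best=960 via (B,hash)
  {ABC}: card=1200; try (B,hash)→2280, (C,hash)→2400, (A,hash)→3720, (C,nl_idx)→6480, (B,merge)→7980, (C,merge)→9300 …(+5); best=2280 via (B,hash)

2280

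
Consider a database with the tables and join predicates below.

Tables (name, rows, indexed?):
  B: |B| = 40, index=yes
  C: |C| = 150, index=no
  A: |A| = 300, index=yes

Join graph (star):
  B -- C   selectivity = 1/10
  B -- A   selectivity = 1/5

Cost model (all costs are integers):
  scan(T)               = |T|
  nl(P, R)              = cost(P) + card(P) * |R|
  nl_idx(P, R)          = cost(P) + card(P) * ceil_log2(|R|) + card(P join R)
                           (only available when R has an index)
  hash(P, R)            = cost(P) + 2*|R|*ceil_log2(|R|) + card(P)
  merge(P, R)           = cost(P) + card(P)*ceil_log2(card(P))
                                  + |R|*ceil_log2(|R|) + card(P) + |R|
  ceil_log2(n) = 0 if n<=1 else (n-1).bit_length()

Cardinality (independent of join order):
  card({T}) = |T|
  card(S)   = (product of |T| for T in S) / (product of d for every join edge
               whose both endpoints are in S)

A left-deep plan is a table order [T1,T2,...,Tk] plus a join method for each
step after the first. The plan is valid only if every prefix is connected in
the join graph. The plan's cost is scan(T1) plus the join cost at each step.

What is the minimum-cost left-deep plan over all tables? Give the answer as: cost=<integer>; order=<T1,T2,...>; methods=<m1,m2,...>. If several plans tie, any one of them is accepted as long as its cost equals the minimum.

cost=5880; order=A,B,C; methods=hash,hash

Selinger DP (subsets sized 1..n):
  {B}: scan cost=40, card=40
  {C}: scan cost=150, card=150
  {A}: scan cost=300, card=300
  {BC}: card=600; try (B,hash)→780, (B,nl_idx)→1650, (C,merge)→1670, (B,merge)→1780, (C,hash)→2480, (C,nl)→6040 …(+1); best=780 via (B,hash)
  {AB}: card=2400; try (B,hash)→1080, (A,nl_idx)→2800, (A,merge)→3320, (B,merge)→3580, (B,nl_idx)→4500, (A,hash)→5480 …(+2); best=1080 via (B,hash)
  {ABC}: card=36000; try (C,hash)→5880, (A,hash)→6780, (A,merge)→10380, (C,merge)→33630, (A,nl_idx)→42180, (A,nl)→180780 …(+1); best=5880 via (C,hash)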